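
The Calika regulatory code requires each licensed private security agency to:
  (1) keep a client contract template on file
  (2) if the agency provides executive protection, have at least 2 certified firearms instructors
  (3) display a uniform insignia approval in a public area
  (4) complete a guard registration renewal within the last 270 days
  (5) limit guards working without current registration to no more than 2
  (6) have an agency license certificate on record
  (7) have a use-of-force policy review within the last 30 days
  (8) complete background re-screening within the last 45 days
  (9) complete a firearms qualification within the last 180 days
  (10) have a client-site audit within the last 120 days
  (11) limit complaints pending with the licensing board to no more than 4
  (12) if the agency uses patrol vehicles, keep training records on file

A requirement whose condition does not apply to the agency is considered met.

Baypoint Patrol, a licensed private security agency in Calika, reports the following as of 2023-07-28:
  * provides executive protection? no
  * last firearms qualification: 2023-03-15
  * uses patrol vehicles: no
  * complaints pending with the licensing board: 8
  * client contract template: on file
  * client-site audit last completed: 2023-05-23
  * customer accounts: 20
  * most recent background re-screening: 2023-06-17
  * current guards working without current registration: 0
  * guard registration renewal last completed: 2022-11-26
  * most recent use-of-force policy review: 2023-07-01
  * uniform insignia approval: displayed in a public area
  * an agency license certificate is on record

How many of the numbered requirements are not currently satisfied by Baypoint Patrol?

1. client contract template present → met
2. condition 'provides executive protection' does not hold → requirement n/a → met
3. uniform insignia approval present → met
4. guard registration renewal 244 days ago vs limit 270 → met
5. guards working without current registration 0 ≤ 2 → met
6. agency license certificate present → met
7. use-of-force policy review 27 days ago vs limit 30 → met
8. background re-screening 41 days ago vs limit 45 → met
9. firearms qualification 135 days ago vs limit 180 → met
10. client-site audit 66 days ago vs limit 120 → met
11. complaints pending with the licensing board 8 > 4 → not met
12. condition 'uses patrol vehicles' does not hold → requirement n/a → met
Not met: 1 of 12

1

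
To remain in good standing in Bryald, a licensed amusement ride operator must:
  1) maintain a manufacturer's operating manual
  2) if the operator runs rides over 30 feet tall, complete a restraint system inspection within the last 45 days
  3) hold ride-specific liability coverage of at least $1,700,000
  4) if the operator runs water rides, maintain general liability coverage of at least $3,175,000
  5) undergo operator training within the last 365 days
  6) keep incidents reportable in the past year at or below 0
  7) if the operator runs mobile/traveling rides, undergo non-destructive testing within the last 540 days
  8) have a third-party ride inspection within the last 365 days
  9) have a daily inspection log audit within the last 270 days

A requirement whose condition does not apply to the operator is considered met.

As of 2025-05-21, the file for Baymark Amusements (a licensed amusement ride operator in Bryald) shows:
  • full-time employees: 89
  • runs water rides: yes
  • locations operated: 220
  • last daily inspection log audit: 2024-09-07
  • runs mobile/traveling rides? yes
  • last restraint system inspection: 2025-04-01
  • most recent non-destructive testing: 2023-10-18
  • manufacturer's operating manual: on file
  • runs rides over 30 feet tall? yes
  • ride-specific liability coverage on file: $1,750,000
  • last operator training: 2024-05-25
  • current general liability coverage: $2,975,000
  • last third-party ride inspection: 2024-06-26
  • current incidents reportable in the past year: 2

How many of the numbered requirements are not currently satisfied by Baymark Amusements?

1. manufacturer's operating manual present → met
2. condition 'runs rides over 30 feet tall' holds; restraint system inspection 50 days ago vs limit 45 → not met
3. ride-specific liability coverage $1,750,000 ≥ $1,700,000 → met
4. condition 'runs water rides' holds; general liability coverage $2,975,000 < $3,175,000 → not met
5. operator training 361 days ago vs limit 365 → met
6. incidents reportable in the past year 2 > 0 → not met
7. condition 'runs mobile/traveling rides' holds; non-destructive testing 581 days ago vs limit 540 → not met
8. third-party ride inspection 329 days ago vs limit 365 → met
9. daily inspection log audit 256 days ago vs limit 270 → met
Not met: 4 of 9

4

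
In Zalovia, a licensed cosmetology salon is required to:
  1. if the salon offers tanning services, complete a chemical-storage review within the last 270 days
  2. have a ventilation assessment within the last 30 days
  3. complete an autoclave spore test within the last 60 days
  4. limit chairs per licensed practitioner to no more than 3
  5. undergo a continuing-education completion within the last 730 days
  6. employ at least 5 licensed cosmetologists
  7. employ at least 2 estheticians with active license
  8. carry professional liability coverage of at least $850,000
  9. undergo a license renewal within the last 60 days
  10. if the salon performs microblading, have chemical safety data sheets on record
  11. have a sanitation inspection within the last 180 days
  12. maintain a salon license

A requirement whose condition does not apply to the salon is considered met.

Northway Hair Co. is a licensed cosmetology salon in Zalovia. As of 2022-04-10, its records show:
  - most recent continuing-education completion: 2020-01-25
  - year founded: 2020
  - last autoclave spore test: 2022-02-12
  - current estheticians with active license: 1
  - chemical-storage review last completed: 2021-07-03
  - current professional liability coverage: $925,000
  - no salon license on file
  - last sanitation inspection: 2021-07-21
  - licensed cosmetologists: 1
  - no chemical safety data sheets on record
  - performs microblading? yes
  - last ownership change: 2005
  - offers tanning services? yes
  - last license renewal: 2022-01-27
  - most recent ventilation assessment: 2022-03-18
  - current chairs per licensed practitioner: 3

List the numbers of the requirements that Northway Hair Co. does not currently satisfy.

1, 5, 6, 7, 9, 10, 11, 12

1. condition 'offers tanning services' holds; chemical-storage review 281 days ago vs limit 270 → not met
2. ventilation assessment 23 days ago vs limit 30 → met
3. autoclave spore test 57 days ago vs limit 60 → met
4. chairs per licensed practitioner 3 ≤ 3 → met
5. continuing-education completion 806 days ago vs limit 730 → not met
6. licensed cosmetologists 1 < 5 → not met
7. estheticians with active license 1 < 2 → not met
8. professional liability coverage $925,000 ≥ $850,000 → met
9. license renewal 73 days ago vs limit 60 → not met
10. condition 'performs microblading' holds; chemical safety data sheets absent → not met
11. sanitation inspection 263 days ago vs limit 180 → not met
12. salon license absent → not met
Not met: 1, 5, 6, 7, 9, 10, 11, 12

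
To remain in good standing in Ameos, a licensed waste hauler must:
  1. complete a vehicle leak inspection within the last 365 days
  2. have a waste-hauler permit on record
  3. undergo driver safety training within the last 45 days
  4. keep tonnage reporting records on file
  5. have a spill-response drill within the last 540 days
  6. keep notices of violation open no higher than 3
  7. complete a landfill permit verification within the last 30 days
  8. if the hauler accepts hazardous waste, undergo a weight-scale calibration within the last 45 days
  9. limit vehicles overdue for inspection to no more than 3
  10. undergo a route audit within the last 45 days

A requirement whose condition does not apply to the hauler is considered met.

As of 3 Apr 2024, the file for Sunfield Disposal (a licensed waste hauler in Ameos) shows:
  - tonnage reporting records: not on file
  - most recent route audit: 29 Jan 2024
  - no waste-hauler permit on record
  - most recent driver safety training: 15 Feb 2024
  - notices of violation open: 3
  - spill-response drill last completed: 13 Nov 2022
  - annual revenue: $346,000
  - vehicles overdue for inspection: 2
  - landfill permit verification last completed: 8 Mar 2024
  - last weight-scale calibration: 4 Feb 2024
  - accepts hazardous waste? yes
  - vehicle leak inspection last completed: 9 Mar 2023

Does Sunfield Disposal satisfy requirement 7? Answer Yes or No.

7. landfill permit verification 26 days ago vs limit 30 → met

Yes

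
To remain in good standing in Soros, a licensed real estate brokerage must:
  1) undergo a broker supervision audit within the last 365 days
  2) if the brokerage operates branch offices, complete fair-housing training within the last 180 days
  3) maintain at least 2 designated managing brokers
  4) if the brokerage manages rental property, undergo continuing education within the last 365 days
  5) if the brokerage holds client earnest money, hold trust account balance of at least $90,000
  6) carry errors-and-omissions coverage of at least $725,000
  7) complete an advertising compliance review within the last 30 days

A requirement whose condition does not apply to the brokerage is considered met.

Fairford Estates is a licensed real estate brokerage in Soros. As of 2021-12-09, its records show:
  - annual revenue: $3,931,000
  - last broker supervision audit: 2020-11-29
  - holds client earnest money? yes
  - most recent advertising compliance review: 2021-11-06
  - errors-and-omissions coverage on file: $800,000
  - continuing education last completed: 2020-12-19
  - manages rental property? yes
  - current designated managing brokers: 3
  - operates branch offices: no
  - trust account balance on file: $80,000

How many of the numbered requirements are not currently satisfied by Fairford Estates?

1. broker supervision audit 375 days ago vs limit 365 → not met
2. condition 'operates branch offices' does not hold → requirement n/a → met
3. designated managing brokers 3 ≥ 2 → met
4. condition 'manages rental property' holds; continuing education 355 days ago vs limit 365 → met
5. condition 'holds client earnest money' holds; trust account balance $80,000 < $90,000 → not met
6. errors-and-omissions coverage $800,000 ≥ $725,000 → met
7. advertising compliance review 33 days ago vs limit 30 → not met
Not met: 3 of 7

3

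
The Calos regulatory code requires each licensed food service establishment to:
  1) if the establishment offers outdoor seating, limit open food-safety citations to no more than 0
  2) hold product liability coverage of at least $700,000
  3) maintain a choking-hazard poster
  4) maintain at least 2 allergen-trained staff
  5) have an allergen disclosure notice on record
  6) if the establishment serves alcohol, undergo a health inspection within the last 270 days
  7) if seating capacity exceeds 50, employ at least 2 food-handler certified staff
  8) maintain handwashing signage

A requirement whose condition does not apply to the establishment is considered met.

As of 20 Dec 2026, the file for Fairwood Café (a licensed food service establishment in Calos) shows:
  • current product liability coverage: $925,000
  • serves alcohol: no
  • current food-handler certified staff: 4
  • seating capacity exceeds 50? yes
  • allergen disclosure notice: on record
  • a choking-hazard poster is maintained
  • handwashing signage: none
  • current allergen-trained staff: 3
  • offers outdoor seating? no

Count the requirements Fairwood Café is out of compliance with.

1. condition 'offers outdoor seating' does not hold → requirement n/a → met
2. product liability coverage $925,000 ≥ $700,000 → met
3. choking-hazard poster present → met
4. allergen-trained staff 3 ≥ 2 → met
5. allergen disclosure notice present → met
6. condition 'serves alcohol' does not hold → requirement n/a → met
7. condition 'seating capacity exceeds 50' holds; food-handler certified staff 4 ≥ 2 → met
8. handwashing signage absent → not met
Not met: 1 of 8

1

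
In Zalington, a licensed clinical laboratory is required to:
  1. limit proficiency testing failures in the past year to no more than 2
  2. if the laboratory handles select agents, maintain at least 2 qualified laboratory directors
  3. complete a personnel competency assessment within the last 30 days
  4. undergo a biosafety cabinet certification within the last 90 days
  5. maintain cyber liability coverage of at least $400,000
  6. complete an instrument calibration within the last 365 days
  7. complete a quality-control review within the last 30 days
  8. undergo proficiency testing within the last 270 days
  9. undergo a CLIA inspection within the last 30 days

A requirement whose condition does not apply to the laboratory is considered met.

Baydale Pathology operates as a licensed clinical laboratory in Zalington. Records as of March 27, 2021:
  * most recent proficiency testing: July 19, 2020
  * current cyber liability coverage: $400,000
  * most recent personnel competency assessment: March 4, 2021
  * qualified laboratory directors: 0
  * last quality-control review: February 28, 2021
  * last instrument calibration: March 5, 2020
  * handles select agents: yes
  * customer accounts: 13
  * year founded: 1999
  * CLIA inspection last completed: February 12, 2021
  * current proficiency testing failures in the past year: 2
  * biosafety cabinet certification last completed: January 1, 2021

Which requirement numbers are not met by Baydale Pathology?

1. proficiency testing failures in the past year 2 ≤ 2 → met
2. condition 'handles select agents' holds; qualified laboratory directors 0 < 2 → not met
3. personnel competency assessment 23 days ago vs limit 30 → met
4. biosafety cabinet certification 85 days ago vs limit 90 → met
5. cyber liability coverage $400,000 ≥ $400,000 → met
6. instrument calibration 387 days ago vs limit 365 → not met
7. quality-control review 27 days ago vs limit 30 → met
8. proficiency testing 251 days ago vs limit 270 → met
9. CLIA inspection 43 days ago vs limit 30 → not met
Not met: 2, 6, 9

2, 6, 9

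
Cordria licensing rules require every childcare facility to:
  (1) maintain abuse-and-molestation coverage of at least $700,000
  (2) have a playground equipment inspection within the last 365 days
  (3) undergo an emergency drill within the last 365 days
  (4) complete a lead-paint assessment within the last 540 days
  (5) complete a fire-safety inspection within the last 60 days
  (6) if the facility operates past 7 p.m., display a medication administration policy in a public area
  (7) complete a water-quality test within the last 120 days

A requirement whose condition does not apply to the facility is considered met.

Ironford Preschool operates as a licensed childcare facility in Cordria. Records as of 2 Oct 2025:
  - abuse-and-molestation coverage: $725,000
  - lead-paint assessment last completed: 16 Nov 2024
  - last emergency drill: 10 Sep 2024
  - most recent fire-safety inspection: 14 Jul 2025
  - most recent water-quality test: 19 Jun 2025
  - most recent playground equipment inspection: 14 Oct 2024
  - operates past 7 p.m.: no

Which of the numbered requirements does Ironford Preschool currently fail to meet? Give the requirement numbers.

1. abuse-and-molestation coverage $725,000 ≥ $700,000 → met
2. playground equipment inspection 353 days ago vs limit 365 → met
3. emergency drill 387 days ago vs limit 365 → not met
4. lead-paint assessment 320 days ago vs limit 540 → met
5. fire-safety inspection 80 days ago vs limit 60 → not met
6. condition 'operates past 7 p.m.' does not hold → requirement n/a → met
7. water-quality test 105 days ago vs limit 120 → met
Not met: 3, 5

3, 5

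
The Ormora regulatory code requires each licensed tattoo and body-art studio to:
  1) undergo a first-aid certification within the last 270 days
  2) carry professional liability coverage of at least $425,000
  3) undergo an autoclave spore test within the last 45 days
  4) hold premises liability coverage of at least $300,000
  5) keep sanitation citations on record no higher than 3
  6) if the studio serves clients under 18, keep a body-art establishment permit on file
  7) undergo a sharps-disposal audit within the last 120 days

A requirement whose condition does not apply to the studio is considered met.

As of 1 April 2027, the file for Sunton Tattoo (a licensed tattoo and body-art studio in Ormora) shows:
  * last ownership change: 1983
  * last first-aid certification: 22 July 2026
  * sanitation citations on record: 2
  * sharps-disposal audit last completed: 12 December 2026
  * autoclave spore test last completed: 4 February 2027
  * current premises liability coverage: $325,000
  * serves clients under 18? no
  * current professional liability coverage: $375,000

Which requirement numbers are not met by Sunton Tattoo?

2, 3

1. first-aid certification 253 days ago vs limit 270 → met
2. professional liability coverage $375,000 < $425,000 → not met
3. autoclave spore test 56 days ago vs limit 45 → not met
4. premises liability coverage $325,000 ≥ $300,000 → met
5. sanitation citations on record 2 ≤ 3 → met
6. condition 'serves clients under 18' does not hold → requirement n/a → met
7. sharps-disposal audit 110 days ago vs limit 120 → met
Not met: 2, 3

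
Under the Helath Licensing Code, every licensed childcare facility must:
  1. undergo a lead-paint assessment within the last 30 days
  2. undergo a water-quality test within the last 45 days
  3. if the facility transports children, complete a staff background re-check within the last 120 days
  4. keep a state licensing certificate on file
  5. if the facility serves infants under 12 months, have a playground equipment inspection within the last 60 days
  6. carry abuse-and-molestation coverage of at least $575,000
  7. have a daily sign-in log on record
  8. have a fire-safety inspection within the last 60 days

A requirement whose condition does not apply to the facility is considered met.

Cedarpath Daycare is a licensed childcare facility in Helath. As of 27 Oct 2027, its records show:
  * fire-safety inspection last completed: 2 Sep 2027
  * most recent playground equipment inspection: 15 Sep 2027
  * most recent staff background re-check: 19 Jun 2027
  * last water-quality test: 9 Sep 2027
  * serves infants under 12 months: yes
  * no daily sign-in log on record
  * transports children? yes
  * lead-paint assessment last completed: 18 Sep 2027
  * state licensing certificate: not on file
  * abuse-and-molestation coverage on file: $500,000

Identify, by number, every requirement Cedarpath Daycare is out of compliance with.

1, 2, 3, 4, 6, 7

1. lead-paint assessment 39 days ago vs limit 30 → not met
2. water-quality test 48 days ago vs limit 45 → not met
3. condition 'transports children' holds; staff background re-check 130 days ago vs limit 120 → not met
4. state licensing certificate absent → not met
5. condition 'serves infants under 12 months' holds; playground equipment inspection 42 days ago vs limit 60 → met
6. abuse-and-molestation coverage $500,000 < $575,000 → not met
7. daily sign-in log absent → not met
8. fire-safety inspection 55 days ago vs limit 60 → met
Not met: 1, 2, 3, 4, 6, 7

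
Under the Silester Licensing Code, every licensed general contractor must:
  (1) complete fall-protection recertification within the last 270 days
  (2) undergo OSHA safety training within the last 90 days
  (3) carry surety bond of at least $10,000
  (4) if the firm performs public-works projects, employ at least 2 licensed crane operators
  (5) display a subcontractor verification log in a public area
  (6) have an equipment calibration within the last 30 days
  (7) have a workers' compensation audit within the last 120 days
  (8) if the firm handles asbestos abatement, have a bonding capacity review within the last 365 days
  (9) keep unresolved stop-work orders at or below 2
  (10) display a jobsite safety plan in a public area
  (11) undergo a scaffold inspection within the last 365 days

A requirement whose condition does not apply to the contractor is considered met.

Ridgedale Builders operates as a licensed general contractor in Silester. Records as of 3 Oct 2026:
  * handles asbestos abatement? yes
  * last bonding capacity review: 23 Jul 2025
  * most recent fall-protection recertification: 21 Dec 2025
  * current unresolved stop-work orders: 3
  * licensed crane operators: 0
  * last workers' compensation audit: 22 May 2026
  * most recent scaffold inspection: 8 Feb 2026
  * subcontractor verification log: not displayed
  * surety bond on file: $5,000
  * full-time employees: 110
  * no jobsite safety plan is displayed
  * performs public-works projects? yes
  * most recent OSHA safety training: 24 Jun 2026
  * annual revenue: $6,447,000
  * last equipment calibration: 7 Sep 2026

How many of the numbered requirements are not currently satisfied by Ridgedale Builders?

1. fall-protection recertification 286 days ago vs limit 270 → not met
2. OSHA safety training 101 days ago vs limit 90 → not met
3. surety bond $5,000 < $10,000 → not met
4. condition 'performs public-works projects' holds; licensed crane operators 0 < 2 → not met
5. subcontractor verification log absent → not met
6. equipment calibration 26 days ago vs limit 30 → met
7. workers' compensation audit 134 days ago vs limit 120 → not met
8. condition 'handles asbestos abatement' holds; bonding capacity review 437 days ago vs limit 365 → not met
9. unresolved stop-work orders 3 > 2 → not met
10. jobsite safety plan absent → not met
11. scaffold inspection 237 days ago vs limit 365 → met
Not met: 9 of 11

9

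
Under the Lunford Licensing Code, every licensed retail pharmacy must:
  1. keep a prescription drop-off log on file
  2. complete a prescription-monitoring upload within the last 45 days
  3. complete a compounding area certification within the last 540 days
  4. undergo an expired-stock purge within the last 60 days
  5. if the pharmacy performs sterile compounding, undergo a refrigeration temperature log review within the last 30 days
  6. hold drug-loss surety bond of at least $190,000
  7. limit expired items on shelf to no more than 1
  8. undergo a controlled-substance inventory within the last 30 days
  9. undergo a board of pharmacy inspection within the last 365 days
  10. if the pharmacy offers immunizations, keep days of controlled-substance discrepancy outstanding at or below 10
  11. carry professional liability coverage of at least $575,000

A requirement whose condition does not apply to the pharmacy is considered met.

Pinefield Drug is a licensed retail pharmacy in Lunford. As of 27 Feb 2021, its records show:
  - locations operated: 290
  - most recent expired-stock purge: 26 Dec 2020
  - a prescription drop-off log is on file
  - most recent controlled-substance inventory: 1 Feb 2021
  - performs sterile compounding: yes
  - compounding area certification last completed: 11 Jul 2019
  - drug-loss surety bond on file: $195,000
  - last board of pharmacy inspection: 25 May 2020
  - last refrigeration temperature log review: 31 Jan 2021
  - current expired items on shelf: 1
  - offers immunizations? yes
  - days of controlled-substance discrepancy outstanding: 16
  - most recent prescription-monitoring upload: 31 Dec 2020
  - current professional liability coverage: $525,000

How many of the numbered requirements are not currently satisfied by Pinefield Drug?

5

1. prescription drop-off log present → met
2. prescription-monitoring upload 58 days ago vs limit 45 → not met
3. compounding area certification 597 days ago vs limit 540 → not met
4. expired-stock purge 63 days ago vs limit 60 → not met
5. condition 'performs sterile compounding' holds; refrigeration temperature log review 27 days ago vs limit 30 → met
6. drug-loss surety bond $195,000 ≥ $190,000 → met
7. expired items on shelf 1 ≤ 1 → met
8. controlled-substance inventory 26 days ago vs limit 30 → met
9. board of pharmacy inspection 278 days ago vs limit 365 → met
10. condition 'offers immunizations' holds; days of controlled-substance discrepancy outstanding 16 > 10 → not met
11. professional liability coverage $525,000 < $575,000 → not met
Not met: 5 of 11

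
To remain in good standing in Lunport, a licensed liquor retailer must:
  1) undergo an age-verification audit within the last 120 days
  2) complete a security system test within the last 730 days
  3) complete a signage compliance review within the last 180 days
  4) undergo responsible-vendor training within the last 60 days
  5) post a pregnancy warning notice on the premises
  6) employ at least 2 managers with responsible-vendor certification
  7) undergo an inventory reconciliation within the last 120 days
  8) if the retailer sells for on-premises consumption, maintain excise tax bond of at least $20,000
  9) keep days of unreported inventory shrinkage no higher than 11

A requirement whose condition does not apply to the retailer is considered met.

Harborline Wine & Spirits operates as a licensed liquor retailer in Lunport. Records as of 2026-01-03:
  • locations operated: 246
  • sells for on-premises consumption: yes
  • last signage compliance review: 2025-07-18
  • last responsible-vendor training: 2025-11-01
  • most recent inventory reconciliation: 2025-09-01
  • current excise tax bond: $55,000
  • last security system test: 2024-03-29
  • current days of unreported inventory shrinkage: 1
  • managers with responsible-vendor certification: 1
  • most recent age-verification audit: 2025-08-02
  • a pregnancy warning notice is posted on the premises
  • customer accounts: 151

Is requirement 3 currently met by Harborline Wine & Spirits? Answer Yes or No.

3. signage compliance review 169 days ago vs limit 180 → met

Yes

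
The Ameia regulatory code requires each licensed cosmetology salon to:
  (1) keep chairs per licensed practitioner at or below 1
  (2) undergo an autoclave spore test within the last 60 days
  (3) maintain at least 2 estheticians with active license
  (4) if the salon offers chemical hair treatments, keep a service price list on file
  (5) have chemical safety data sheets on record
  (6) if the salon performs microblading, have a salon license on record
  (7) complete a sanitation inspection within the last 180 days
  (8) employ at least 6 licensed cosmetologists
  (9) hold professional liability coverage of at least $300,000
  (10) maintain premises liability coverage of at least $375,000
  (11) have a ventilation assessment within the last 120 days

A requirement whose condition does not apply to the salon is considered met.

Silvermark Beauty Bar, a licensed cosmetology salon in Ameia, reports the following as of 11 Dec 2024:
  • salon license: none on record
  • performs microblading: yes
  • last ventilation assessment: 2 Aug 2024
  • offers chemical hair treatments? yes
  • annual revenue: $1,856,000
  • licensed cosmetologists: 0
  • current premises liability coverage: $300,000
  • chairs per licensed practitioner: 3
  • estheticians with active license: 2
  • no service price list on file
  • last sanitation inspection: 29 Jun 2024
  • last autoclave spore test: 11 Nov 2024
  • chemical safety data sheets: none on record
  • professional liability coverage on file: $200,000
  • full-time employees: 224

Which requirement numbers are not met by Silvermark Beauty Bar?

1. chairs per licensed practitioner 3 > 1 → not met
2. autoclave spore test 30 days ago vs limit 60 → met
3. estheticians with active license 2 ≥ 2 → met
4. condition 'offers chemical hair treatments' holds; service price list absent → not met
5. chemical safety data sheets absent → not met
6. condition 'performs microblading' holds; salon license absent → not met
7. sanitation inspection 165 days ago vs limit 180 → met
8. licensed cosmetologists 0 < 6 → not met
9. professional liability coverage $200,000 < $300,000 → not met
10. premises liability coverage $300,000 < $375,000 → not met
11. ventilation assessment 131 days ago vs limit 120 → not met
Not met: 1, 4, 5, 6, 8, 9, 10, 11

1, 4, 5, 6, 8, 9, 10, 11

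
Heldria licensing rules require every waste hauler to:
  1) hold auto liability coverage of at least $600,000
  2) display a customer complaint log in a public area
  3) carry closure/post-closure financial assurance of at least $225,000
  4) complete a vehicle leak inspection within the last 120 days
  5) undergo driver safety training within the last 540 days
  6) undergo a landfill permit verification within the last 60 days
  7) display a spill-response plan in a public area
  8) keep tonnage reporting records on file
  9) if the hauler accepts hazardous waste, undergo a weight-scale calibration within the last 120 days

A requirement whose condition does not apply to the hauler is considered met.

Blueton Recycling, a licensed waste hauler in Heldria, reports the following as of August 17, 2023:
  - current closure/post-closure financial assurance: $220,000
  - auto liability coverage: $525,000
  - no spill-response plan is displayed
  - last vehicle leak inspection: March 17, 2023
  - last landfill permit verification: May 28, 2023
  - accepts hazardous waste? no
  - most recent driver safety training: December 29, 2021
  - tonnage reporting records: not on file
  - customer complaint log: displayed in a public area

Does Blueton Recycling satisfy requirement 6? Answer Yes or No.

6. landfill permit verification 81 days ago vs limit 60 → not met

No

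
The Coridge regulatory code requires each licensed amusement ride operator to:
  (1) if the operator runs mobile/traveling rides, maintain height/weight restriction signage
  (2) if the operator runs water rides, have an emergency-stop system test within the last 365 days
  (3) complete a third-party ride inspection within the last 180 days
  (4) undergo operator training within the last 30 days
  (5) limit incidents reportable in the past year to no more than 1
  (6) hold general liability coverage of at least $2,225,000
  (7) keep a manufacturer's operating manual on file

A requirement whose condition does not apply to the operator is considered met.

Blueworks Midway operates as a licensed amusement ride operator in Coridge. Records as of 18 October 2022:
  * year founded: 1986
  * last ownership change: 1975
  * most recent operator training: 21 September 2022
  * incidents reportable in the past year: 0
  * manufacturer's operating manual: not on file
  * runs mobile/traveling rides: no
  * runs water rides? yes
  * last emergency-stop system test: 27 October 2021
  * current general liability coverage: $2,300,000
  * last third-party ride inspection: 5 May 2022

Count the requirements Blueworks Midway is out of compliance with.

1

1. condition 'runs mobile/traveling rides' does not hold → requirement n/a → met
2. condition 'runs water rides' holds; emergency-stop system test 356 days ago vs limit 365 → met
3. third-party ride inspection 166 days ago vs limit 180 → met
4. operator training 27 days ago vs limit 30 → met
5. incidents reportable in the past year 0 ≤ 1 → met
6. general liability coverage $2,300,000 ≥ $2,225,000 → met
7. manufacturer's operating manual absent → not met
Not met: 1 of 7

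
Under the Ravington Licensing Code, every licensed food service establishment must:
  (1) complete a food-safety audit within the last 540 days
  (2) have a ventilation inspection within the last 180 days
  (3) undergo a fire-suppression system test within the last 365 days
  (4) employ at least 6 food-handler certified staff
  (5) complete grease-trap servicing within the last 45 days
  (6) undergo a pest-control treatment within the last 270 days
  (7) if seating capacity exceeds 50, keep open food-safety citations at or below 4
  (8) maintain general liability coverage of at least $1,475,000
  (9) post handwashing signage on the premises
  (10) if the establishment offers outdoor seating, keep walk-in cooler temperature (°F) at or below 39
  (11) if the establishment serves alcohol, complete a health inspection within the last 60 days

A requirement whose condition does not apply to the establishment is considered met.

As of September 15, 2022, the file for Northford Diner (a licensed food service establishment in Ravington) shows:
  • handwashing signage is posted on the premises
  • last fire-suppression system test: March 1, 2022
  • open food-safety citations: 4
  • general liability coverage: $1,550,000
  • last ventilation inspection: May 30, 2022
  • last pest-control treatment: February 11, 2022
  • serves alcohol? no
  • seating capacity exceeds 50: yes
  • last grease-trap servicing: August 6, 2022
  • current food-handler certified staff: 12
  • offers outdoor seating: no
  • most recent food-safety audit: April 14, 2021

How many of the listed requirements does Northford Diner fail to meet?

0

1. food-safety audit 519 days ago vs limit 540 → met
2. ventilation inspection 108 days ago vs limit 180 → met
3. fire-suppression system test 198 days ago vs limit 365 → met
4. food-handler certified staff 12 ≥ 6 → met
5. grease-trap servicing 40 days ago vs limit 45 → met
6. pest-control treatment 216 days ago vs limit 270 → met
7. condition 'seating capacity exceeds 50' holds; open food-safety citations 4 ≤ 4 → met
8. general liability coverage $1,550,000 ≥ $1,475,000 → met
9. handwashing signage present → met
10. condition 'offers outdoor seating' does not hold → requirement n/a → met
11. condition 'serves alcohol' does not hold → requirement n/a → met
Not met: 0 of 11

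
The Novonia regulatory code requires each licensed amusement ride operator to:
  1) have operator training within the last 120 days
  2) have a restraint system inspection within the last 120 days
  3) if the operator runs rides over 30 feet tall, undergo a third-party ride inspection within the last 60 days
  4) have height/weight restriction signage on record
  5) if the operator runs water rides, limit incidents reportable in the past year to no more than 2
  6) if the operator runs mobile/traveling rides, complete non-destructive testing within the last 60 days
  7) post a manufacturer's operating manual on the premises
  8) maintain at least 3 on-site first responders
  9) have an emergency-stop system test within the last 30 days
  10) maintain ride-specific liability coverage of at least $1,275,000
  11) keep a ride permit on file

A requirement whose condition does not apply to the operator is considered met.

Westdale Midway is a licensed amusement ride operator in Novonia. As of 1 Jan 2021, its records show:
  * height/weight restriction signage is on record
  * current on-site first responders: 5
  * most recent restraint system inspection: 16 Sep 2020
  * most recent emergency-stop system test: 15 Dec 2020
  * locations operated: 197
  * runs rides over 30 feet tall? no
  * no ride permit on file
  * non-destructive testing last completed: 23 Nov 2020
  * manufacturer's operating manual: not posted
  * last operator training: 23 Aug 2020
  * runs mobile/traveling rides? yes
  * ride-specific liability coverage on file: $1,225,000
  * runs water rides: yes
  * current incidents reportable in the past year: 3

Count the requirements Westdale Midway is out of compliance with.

5

1. operator training 131 days ago vs limit 120 → not met
2. restraint system inspection 107 days ago vs limit 120 → met
3. condition 'runs rides over 30 feet tall' does not hold → requirement n/a → met
4. height/weight restriction signage present → met
5. condition 'runs water rides' holds; incidents reportable in the past year 3 > 2 → not met
6. condition 'runs mobile/traveling rides' holds; non-destructive testing 39 days ago vs limit 60 → met
7. manufacturer's operating manual absent → not met
8. on-site first responders 5 ≥ 3 → met
9. emergency-stop system test 17 days ago vs limit 30 → met
10. ride-specific liability coverage $1,225,000 < $1,275,000 → not met
11. ride permit absent → not met
Not met: 5 of 11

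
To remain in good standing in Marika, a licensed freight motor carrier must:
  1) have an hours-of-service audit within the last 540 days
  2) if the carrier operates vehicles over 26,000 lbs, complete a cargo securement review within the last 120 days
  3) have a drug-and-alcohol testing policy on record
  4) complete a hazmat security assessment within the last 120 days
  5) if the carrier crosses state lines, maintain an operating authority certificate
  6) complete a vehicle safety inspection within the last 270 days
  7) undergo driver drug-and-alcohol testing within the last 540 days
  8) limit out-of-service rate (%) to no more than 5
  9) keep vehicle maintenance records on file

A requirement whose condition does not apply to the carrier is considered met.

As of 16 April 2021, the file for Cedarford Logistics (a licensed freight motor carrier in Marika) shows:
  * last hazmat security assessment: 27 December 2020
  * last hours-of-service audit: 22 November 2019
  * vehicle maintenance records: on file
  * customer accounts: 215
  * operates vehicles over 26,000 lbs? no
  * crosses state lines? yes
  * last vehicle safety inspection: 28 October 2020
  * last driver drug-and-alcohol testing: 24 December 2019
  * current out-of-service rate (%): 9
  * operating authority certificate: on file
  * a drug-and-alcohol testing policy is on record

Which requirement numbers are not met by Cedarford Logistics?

1. hours-of-service audit 511 days ago vs limit 540 → met
2. condition 'operates vehicles over 26,000 lbs' does not hold → requirement n/a → met
3. drug-and-alcohol testing policy present → met
4. hazmat security assessment 110 days ago vs limit 120 → met
5. condition 'crosses state lines' holds; operating authority certificate present → met
6. vehicle safety inspection 170 days ago vs limit 270 → met
7. driver drug-and-alcohol testing 479 days ago vs limit 540 → met
8. out-of-service rate (%) 9 > 5 → not met
9. vehicle maintenance records present → met
Not met: 8

8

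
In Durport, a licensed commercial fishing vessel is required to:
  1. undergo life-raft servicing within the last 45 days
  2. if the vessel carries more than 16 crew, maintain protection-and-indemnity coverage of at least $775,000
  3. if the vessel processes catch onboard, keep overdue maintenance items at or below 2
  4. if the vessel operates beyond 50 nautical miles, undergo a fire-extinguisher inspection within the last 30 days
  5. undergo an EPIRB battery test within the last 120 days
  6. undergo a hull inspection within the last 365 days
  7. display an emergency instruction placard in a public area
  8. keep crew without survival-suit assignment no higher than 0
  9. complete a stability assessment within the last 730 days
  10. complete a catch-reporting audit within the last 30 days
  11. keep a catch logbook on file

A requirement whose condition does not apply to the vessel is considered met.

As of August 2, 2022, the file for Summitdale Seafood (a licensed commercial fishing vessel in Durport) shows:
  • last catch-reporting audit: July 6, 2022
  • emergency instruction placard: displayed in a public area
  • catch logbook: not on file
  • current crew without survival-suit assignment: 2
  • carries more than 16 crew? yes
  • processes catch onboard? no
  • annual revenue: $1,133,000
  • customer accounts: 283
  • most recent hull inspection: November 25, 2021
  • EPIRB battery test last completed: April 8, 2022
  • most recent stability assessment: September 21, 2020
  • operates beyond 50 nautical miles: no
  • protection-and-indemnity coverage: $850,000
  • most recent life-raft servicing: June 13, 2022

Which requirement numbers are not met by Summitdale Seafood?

1, 8, 11

1. life-raft servicing 50 days ago vs limit 45 → not met
2. condition 'carries more than 16 crew' holds; protection-and-indemnity coverage $850,000 ≥ $775,000 → met
3. condition 'processes catch onboard' does not hold → requirement n/a → met
4. condition 'operates beyond 50 nautical miles' does not hold → requirement n/a → met
5. EPIRB battery test 116 days ago vs limit 120 → met
6. hull inspection 250 days ago vs limit 365 → met
7. emergency instruction placard present → met
8. crew without survival-suit assignment 2 > 0 → not met
9. stability assessment 680 days ago vs limit 730 → met
10. catch-reporting audit 27 days ago vs limit 30 → met
11. catch logbook absent → not met
Not met: 1, 8, 11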